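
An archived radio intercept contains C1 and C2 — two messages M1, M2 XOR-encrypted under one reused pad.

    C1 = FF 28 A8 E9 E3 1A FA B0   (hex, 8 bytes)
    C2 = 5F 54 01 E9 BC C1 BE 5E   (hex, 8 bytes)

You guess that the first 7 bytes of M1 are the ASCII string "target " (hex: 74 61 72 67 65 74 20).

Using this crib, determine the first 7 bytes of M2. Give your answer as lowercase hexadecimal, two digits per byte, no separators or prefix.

d41ddb673aaf64

First, C1 ⊕ C2 = (M1 ⊕ K) ⊕ (M2 ⊕ K) = M1 ⊕ M2, so the key drops out. Then M2 = (M1 ⊕ M2) ⊕ M1 over the first 7 bytes.
byte 0: (ff ⊕ 5f) ⊕ 74 = a0 ⊕ 74 = d4
byte 1: (28 ⊕ 54) ⊕ 61 = 7c ⊕ 61 = 1d
byte 2: (a8 ⊕ 01) ⊕ 72 = a9 ⊕ 72 = db
byte 3: (e9 ⊕ e9) ⊕ 67 = 00 ⊕ 67 = 67
byte 4: (e3 ⊕ bc) ⊕ 65 = 5f ⊕ 65 = 3a
byte 5: (1a ⊕ c1) ⊕ 74 = db ⊕ 74 = af
byte 6: (fa ⊕ be) ⊕ 20 = 44 ⊕ 20 = 64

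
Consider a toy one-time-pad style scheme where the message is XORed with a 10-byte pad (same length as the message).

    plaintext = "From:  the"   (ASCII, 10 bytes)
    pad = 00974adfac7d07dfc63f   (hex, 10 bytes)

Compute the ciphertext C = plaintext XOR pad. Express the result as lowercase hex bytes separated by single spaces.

XOR is its own inverse, so applying the key byte-wise gives the result directly.
byte 0: 46 XOR 00 = 46
byte 1: 72 XOR 97 = e5
byte 2: 6f XOR 4a = 25
byte 3: 6d XOR df = b2
byte 4: 3a XOR ac = 96
byte 5: 20 XOR 7d = 5d
byte 6: 20 XOR 07 = 27
byte 7: 74 XOR df = ab
byte 8: 68 XOR c6 = ae
byte 9: 65 XOR 3f = 5a

46 e5 25 b2 96 5d 27 ab ae 5a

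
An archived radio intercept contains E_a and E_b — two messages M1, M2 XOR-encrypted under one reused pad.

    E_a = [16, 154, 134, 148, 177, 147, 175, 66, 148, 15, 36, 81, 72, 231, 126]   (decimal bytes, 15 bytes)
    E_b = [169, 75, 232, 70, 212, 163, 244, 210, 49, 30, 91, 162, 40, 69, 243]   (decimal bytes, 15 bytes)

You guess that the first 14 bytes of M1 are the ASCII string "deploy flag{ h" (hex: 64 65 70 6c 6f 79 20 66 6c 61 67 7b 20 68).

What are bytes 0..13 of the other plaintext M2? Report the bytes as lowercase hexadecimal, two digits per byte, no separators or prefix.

ddb41ebe0a497bf6c970188840ca

First, E_a ⊕ E_b = (M1 ⊕ K) ⊕ (M2 ⊕ K) = M1 ⊕ M2, so the key drops out. Then M2 = (M1 ⊕ M2) ⊕ M1 over the first 14 bytes.
byte 0: (10 ^ a9) ^ 64 = b9 ^ 64 = dd
byte 1: (9a ^ 4b) ^ 65 = d1 ^ 65 = b4
byte 2: (86 ^ e8) ^ 70 = 6e ^ 70 = 1e
byte 3: (94 ^ 46) ^ 6c = d2 ^ 6c = be
byte 4: (b1 ^ d4) ^ 6f = 65 ^ 6f = 0a
byte 5: (93 ^ a3) ^ 79 = 30 ^ 79 = 49
byte 6: (af ^ f4) ^ 20 = 5b ^ 20 = 7b
byte 7: (42 ^ d2) ^ 66 = 90 ^ 66 = f6
byte 8: (94 ^ 31) ^ 6c = a5 ^ 6c = c9
byte 9: (0f ^ 1e) ^ 61 = 11 ^ 61 = 70
byte 10: (24 ^ 5b) ^ 67 = 7f ^ 67 = 18
byte 11: (51 ^ a2) ^ 7b = f3 ^ 7b = 88
byte 12: (48 ^ 28) ^ 20 = 60 ^ 20 = 40
byte 13: (e7 ^ 45) ^ 68 = a2 ^ 68 = ca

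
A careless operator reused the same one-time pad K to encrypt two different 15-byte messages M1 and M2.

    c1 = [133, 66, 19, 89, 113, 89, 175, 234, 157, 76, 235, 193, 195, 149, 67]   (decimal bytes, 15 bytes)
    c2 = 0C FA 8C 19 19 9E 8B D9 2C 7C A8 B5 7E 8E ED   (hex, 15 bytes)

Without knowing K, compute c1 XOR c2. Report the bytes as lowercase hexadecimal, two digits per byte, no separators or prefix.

89b89f4068c72433b1304374bd1bae

c1 ⊕ c2 = (M1 ⊕ K) ⊕ (M2 ⊕ K) = M1 ⊕ M2 — the shared key cancels under XOR.
85 ⊕ 0c = 89
42 ⊕ fa = b8
13 ⊕ 8c = 9f
59 ⊕ 19 = 40
71 ⊕ 19 = 68
59 ⊕ 9e = c7
af ⊕ 8b = 24
ea ⊕ d9 = 33
9d ⊕ 2c = b1
4c ⊕ 7c = 30
eb ⊕ a8 = 43
c1 ⊕ b5 = 74
c3 ⊕ 7e = bd
95 ⊕ 8e = 1b
43 ⊕ ed = ae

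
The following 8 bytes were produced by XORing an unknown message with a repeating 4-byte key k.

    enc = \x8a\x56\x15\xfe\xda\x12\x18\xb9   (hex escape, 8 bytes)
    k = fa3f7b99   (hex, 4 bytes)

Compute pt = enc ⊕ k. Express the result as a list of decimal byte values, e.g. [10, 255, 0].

[112, 105, 110, 103, 32, 45, 99, 32]

The 4-byte key repeats, so the effective keystream is fa 3f 7b 99 fa 3f 7b 99.
byte 0: 8a ⊕ fa = 70
byte 1: 56 ⊕ 3f = 69
byte 2: 15 ⊕ 7b = 6e
byte 3: fe ⊕ 99 = 67
byte 4: da ⊕ fa = 20
byte 5: 12 ⊕ 3f = 2d
byte 6: 18 ⊕ 7b = 63
byte 7: b9 ⊕ 99 = 20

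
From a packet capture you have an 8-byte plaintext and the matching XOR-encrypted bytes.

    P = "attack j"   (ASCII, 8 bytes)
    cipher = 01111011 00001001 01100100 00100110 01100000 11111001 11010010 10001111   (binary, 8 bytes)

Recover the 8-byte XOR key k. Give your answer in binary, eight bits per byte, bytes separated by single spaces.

00011010 01111101 00010000 01000111 00000011 10010010 11110010 11100101

Since cipher = P ⊕ k, XORing both sides with P gives k = P ⊕ cipher.
61 ^ 7b = 1a
74 ^ 09 = 7d
74 ^ 64 = 10
61 ^ 26 = 47
63 ^ 60 = 03
6b ^ f9 = 92
20 ^ d2 = f2
6a ^ 8f = e5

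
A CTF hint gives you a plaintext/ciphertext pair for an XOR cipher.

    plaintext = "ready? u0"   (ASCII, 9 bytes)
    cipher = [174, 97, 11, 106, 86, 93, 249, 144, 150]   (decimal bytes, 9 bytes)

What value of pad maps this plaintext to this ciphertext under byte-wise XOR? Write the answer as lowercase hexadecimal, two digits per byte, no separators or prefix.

dc046a0e2f62d9e5a6

Since cipher = plaintext ⊕ pad, XORing both sides with plaintext gives pad = plaintext ⊕ cipher.
byte 0: 72 xor ae = dc
byte 1: 65 xor 61 = 04
byte 2: 61 xor 0b = 6a
byte 3: 64 xor 6a = 0e
byte 4: 79 xor 56 = 2f
byte 5: 3f xor 5d = 62
byte 6: 20 xor f9 = d9
byte 7: 75 xor 90 = e5
byte 8: 30 xor 96 = a6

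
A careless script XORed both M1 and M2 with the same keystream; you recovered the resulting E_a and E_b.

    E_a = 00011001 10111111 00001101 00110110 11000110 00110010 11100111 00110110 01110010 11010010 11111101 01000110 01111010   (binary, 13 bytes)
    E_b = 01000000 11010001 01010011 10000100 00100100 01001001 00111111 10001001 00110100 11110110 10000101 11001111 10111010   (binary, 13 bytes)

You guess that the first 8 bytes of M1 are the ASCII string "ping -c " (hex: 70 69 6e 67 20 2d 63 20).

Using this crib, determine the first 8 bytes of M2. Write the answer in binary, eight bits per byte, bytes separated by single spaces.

First, E_a ⊕ E_b = (M1 ⊕ K) ⊕ (M2 ⊕ K) = M1 ⊕ M2, so the key drops out. Then M2 = (M1 ⊕ M2) ⊕ M1 over the first 8 bytes.
byte 0: (19 ^ 40) ^ 70 = 59 ^ 70 = 29
byte 1: (bf ^ d1) ^ 69 = 6e ^ 69 = 07
byte 2: (0d ^ 53) ^ 6e = 5e ^ 6e = 30
byte 3: (36 ^ 84) ^ 67 = b2 ^ 67 = d5
byte 4: (c6 ^ 24) ^ 20 = e2 ^ 20 = c2
byte 5: (32 ^ 49) ^ 2d = 7b ^ 2d = 56
byte 6: (e7 ^ 3f) ^ 63 = d8 ^ 63 = bb
byte 7: (36 ^ 89) ^ 20 = bf ^ 20 = 9f

00101001 00000111 00110000 11010101 11000010 01010110 10111011 10011111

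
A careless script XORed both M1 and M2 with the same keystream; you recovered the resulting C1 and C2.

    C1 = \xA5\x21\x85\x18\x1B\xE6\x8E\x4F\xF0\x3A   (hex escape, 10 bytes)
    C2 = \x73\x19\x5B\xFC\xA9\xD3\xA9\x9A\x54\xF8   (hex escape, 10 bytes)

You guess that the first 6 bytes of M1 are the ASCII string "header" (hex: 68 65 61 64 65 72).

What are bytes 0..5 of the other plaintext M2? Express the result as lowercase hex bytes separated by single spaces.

First, C1 ⊕ C2 = (M1 ⊕ K) ⊕ (M2 ⊕ K) = M1 ⊕ M2, so the key drops out. Then M2 = (M1 ⊕ M2) ⊕ M1 over the first 6 bytes.
byte 0: (a5 ⊕ 73) ⊕ 68 = d6 ⊕ 68 = be
byte 1: (21 ⊕ 19) ⊕ 65 = 38 ⊕ 65 = 5d
byte 2: (85 ⊕ 5b) ⊕ 61 = de ⊕ 61 = bf
byte 3: (18 ⊕ fc) ⊕ 64 = e4 ⊕ 64 = 80
byte 4: (1b ⊕ a9) ⊕ 65 = b2 ⊕ 65 = d7
byte 5: (e6 ⊕ d3) ⊕ 72 = 35 ⊕ 72 = 47

be 5d bf 80 d7 47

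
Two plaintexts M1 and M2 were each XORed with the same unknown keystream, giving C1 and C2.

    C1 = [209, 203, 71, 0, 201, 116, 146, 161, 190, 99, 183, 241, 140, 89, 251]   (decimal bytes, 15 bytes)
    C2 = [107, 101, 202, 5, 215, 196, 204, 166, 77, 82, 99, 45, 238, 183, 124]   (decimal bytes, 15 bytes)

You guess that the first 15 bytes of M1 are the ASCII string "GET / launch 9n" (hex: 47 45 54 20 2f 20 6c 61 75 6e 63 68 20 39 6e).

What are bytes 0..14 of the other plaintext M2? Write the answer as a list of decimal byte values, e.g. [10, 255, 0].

First, C1 ⊕ C2 = (M1 ⊕ K) ⊕ (M2 ⊕ K) = M1 ⊕ M2, so the key drops out. Then M2 = (M1 ⊕ M2) ⊕ M1 over the first 15 bytes.
byte 0: (d1 ⊕ 6b) ⊕ 47 = ba ⊕ 47 = fd
byte 1: (cb ⊕ 65) ⊕ 45 = ae ⊕ 45 = eb
byte 2: (47 ⊕ ca) ⊕ 54 = 8d ⊕ 54 = d9
byte 3: (00 ⊕ 05) ⊕ 20 = 05 ⊕ 20 = 25
byte 4: (c9 ⊕ d7) ⊕ 2f = 1e ⊕ 2f = 31
byte 5: (74 ⊕ c4) ⊕ 20 = b0 ⊕ 20 = 90
byte 6: (92 ⊕ cc) ⊕ 6c = 5e ⊕ 6c = 32
byte 7: (a1 ⊕ a6) ⊕ 61 = 07 ⊕ 61 = 66
byte 8: (be ⊕ 4d) ⊕ 75 = f3 ⊕ 75 = 86
byte 9: (63 ⊕ 52) ⊕ 6e = 31 ⊕ 6e = 5f
byte 10: (b7 ⊕ 63) ⊕ 63 = d4 ⊕ 63 = b7
byte 11: (f1 ⊕ 2d) ⊕ 68 = dc ⊕ 68 = b4
byte 12: (8c ⊕ ee) ⊕ 20 = 62 ⊕ 20 = 42
byte 13: (59 ⊕ b7) ⊕ 39 = ee ⊕ 39 = d7
byte 14: (fb ⊕ 7c) ⊕ 6e = 87 ⊕ 6e = e9

[253, 235, 217, 37, 49, 144, 50, 102, 134, 95, 183, 180, 66, 215, 233]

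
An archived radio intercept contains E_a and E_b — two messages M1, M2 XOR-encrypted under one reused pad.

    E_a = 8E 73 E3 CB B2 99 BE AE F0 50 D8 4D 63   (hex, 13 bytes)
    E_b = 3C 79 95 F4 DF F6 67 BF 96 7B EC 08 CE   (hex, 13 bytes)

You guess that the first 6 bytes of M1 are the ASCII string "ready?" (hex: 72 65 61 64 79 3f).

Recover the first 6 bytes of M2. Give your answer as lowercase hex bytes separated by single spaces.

First, E_a ⊕ E_b = (M1 ⊕ K) ⊕ (M2 ⊕ K) = M1 ⊕ M2, so the key drops out. Then M2 = (M1 ⊕ M2) ⊕ M1 over the first 6 bytes.
byte 0: (8e ^ 3c) ^ 72 = b2 ^ 72 = c0
byte 1: (73 ^ 79) ^ 65 = 0a ^ 65 = 6f
byte 2: (e3 ^ 95) ^ 61 = 76 ^ 61 = 17
byte 3: (cb ^ f4) ^ 64 = 3f ^ 64 = 5b
byte 4: (b2 ^ df) ^ 79 = 6d ^ 79 = 14
byte 5: (99 ^ f6) ^ 3f = 6f ^ 3f = 50

c0 6f 17 5b 14 50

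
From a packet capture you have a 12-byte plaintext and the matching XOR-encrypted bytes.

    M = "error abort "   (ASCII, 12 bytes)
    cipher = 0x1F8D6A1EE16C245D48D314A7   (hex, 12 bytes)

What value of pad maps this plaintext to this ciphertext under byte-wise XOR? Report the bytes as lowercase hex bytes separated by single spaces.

7a ff 18 71 93 4c 45 3f 27 a1 60 87

Since cipher = M ⊕ pad, XORing both sides with M gives pad = M ⊕ cipher.
65 ^ 1f = 7a
72 ^ 8d = ff
72 ^ 6a = 18
6f ^ 1e = 71
72 ^ e1 = 93
20 ^ 6c = 4c
61 ^ 24 = 45
62 ^ 5d = 3f
6f ^ 48 = 27
72 ^ d3 = a1
74 ^ 14 = 60
20 ^ a7 = 87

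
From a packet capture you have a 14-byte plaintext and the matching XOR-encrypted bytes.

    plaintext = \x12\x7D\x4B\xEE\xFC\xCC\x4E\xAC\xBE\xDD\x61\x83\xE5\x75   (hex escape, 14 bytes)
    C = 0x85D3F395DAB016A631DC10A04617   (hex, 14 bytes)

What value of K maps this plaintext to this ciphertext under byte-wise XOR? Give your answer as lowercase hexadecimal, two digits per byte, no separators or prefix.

Since C = plaintext ⊕ K, XORing both sides with plaintext gives K = plaintext ⊕ C.
byte 0: 12 xor 85 = 97
byte 1: 7d xor d3 = ae
byte 2: 4b xor f3 = b8
byte 3: ee xor 95 = 7b
byte 4: fc xor da = 26
byte 5: cc xor b0 = 7c
byte 6: 4e xor 16 = 58
byte 7: ac xor a6 = 0a
byte 8: be xor 31 = 8f
byte 9: dd xor dc = 01
byte 10: 61 xor 10 = 71
byte 11: 83 xor a0 = 23
byte 12: e5 xor 46 = a3
byte 13: 75 xor 17 = 62

97aeb87b267c580a8f017123a362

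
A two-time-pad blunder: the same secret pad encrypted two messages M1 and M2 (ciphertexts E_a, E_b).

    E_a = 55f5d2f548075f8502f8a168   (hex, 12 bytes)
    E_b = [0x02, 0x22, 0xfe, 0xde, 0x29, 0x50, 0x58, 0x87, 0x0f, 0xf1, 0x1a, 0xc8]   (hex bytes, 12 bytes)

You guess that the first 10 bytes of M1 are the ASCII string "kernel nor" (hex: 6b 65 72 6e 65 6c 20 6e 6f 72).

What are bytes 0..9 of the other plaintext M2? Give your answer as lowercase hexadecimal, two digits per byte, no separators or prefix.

First, E_a ⊕ E_b = (M1 ⊕ K) ⊕ (M2 ⊕ K) = M1 ⊕ M2, so the key drops out. Then M2 = (M1 ⊕ M2) ⊕ M1 over the first 10 bytes.
byte 0: (55 XOR 02) XOR 6b = 57 XOR 6b = 3c
byte 1: (f5 XOR 22) XOR 65 = d7 XOR 65 = b2
byte 2: (d2 XOR fe) XOR 72 = 2c XOR 72 = 5e
byte 3: (f5 XOR de) XOR 6e = 2b XOR 6e = 45
byte 4: (48 XOR 29) XOR 65 = 61 XOR 65 = 04
byte 5: (07 XOR 50) XOR 6c = 57 XOR 6c = 3b
byte 6: (5f XOR 58) XOR 20 = 07 XOR 20 = 27
byte 7: (85 XOR 87) XOR 6e = 02 XOR 6e = 6c
byte 8: (02 XOR 0f) XOR 6f = 0d XOR 6f = 62
byte 9: (f8 XOR f1) XOR 72 = 09 XOR 72 = 7b

3cb25e45043b276c627b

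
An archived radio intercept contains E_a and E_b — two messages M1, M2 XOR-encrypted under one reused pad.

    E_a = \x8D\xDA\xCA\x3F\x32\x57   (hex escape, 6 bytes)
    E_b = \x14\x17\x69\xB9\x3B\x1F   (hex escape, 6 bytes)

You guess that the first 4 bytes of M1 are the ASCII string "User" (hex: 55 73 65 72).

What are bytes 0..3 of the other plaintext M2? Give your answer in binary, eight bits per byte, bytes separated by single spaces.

11001100 10111110 11000110 11110100

First, E_a ⊕ E_b = (M1 ⊕ K) ⊕ (M2 ⊕ K) = M1 ⊕ M2, so the key drops out. Then M2 = (M1 ⊕ M2) ⊕ M1 over the first 4 bytes.
byte 0: (8d ^ 14) ^ 55 = 99 ^ 55 = cc
byte 1: (da ^ 17) ^ 73 = cd ^ 73 = be
byte 2: (ca ^ 69) ^ 65 = a3 ^ 65 = c6
byte 3: (3f ^ b9) ^ 72 = 86 ^ 72 = f4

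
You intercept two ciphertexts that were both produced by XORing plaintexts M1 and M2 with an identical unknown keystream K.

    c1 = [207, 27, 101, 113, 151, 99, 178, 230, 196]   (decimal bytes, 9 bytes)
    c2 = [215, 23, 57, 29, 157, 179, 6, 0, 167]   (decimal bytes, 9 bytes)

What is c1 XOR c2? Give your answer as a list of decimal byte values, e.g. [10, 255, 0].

[24, 12, 92, 108, 10, 208, 180, 230, 99]

c1 ⊕ c2 = (M1 ⊕ K) ⊕ (M2 ⊕ K) = M1 ⊕ M2 — the shared key cancels under XOR.
byte 0: cf XOR d7 = 18
byte 1: 1b XOR 17 = 0c
byte 2: 65 XOR 39 = 5c
byte 3: 71 XOR 1d = 6c
byte 4: 97 XOR 9d = 0a
byte 5: 63 XOR b3 = d0
byte 6: b2 XOR 06 = b4
byte 7: e6 XOR 00 = e6
byte 8: c4 XOR a7 = 63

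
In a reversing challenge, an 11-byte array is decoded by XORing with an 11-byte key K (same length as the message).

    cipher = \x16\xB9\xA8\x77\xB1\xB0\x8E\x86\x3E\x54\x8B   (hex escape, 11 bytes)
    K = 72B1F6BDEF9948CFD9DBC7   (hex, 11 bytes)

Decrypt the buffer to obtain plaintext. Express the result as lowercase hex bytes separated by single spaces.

byte 0: 00010110 XOR 01110010 = 01100100
byte 1: 10111001 XOR 10110001 = 00001000
byte 2: 10101000 XOR 11110110 = 01011110
byte 3: 01110111 XOR 10111101 = 11001010
byte 4: 10110001 XOR 11101111 = 01011110
byte 5: 10110000 XOR 10011001 = 00101001
byte 6: 10001110 XOR 01001000 = 11000110
byte 7: 10000110 XOR 11001111 = 01001001
byte 8: 00111110 XOR 11011001 = 11100111
byte 9: 01010100 XOR 11011011 = 10001111
byte 10: 10001011 XOR 11000111 = 01001100

64 08 5e ca 5e 29 c6 49 e7 8f 4c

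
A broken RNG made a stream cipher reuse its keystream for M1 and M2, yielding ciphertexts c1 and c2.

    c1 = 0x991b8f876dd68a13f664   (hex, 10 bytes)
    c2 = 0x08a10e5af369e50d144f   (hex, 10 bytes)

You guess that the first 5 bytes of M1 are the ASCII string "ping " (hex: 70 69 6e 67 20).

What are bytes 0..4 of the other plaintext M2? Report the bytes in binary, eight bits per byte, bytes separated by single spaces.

First, c1 ⊕ c2 = (M1 ⊕ K) ⊕ (M2 ⊕ K) = M1 ⊕ M2, so the key drops out. Then M2 = (M1 ⊕ M2) ⊕ M1 over the first 5 bytes.
byte 0: (99 ⊕ 08) ⊕ 70 = 91 ⊕ 70 = e1
byte 1: (1b ⊕ a1) ⊕ 69 = ba ⊕ 69 = d3
byte 2: (8f ⊕ 0e) ⊕ 6e = 81 ⊕ 6e = ef
byte 3: (87 ⊕ 5a) ⊕ 67 = dd ⊕ 67 = ba
byte 4: (6d ⊕ f3) ⊕ 20 = 9e ⊕ 20 = be

11100001 11010011 11101111 10111010 10111110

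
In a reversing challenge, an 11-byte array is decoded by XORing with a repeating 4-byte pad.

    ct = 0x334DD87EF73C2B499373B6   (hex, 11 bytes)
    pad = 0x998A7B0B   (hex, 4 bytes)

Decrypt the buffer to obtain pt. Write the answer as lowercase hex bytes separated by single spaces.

The 4-byte key repeats, so the effective keystream is 99 8a 7b 0b 99 8a 7b 0b 99 8a 7b.
byte 0: 33 ⊕ 99 = aa
byte 1: 4d ⊕ 8a = c7
byte 2: d8 ⊕ 7b = a3
byte 3: 7e ⊕ 0b = 75
byte 4: f7 ⊕ 99 = 6e
byte 5: 3c ⊕ 8a = b6
byte 6: 2b ⊕ 7b = 50
byte 7: 49 ⊕ 0b = 42
byte 8: 93 ⊕ 99 = 0a
byte 9: 73 ⊕ 8a = f9
byte 10: b6 ⊕ 7b = cd

aa c7 a3 75 6e b6 50 42 0a f9 cd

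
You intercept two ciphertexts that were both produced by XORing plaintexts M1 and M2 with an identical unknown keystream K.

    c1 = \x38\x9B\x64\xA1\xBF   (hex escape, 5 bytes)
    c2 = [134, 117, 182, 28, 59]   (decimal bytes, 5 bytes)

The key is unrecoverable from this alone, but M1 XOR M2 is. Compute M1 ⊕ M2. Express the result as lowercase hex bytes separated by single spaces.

c1 ⊕ c2 = (M1 ⊕ K) ⊕ (M2 ⊕ K) = M1 ⊕ M2 — the shared key cancels under XOR.
byte 0:  56 ^ 134 = 190
byte 1: 155 ^ 117 = 238
byte 2: 100 ^ 182 = 210
byte 3: 161 ^  28 = 189
byte 4: 191 ^  59 = 132

be ee d2 bd 84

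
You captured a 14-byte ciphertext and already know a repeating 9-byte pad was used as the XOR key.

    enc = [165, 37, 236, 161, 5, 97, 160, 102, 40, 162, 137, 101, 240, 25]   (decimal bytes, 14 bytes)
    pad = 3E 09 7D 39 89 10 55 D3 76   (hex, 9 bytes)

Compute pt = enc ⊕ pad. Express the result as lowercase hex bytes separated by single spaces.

The 9-byte key repeats, so the effective keystream is 3e 09 7d 39 89 10 55 d3 76 3e 09 7d 39 89.
byte 0: a5 ⊕ 3e = 9b
byte 1: 25 ⊕ 09 = 2c
byte 2: ec ⊕ 7d = 91
byte 3: a1 ⊕ 39 = 98
byte 4: 05 ⊕ 89 = 8c
byte 5: 61 ⊕ 10 = 71
byte 6: a0 ⊕ 55 = f5
byte 7: 66 ⊕ d3 = b5
byte 8: 28 ⊕ 76 = 5e
byte 9: a2 ⊕ 3e = 9c
byte 10: 89 ⊕ 09 = 80
byte 11: 65 ⊕ 7d = 18
byte 12: f0 ⊕ 39 = c9
byte 13: 19 ⊕ 89 = 90

9b 2c 91 98 8c 71 f5 b5 5e 9c 80 18 c9 90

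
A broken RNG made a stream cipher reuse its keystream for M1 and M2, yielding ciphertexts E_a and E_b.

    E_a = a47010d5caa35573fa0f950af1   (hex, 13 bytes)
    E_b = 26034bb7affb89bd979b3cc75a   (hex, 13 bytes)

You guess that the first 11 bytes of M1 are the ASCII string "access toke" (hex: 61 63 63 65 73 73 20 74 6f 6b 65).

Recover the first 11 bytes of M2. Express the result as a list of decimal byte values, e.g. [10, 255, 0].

First, E_a ⊕ E_b = (M1 ⊕ K) ⊕ (M2 ⊕ K) = M1 ⊕ M2, so the key drops out. Then M2 = (M1 ⊕ M2) ⊕ M1 over the first 11 bytes.
byte 0: (a4 ⊕ 26) ⊕ 61 = 82 ⊕ 61 = e3
byte 1: (70 ⊕ 03) ⊕ 63 = 73 ⊕ 63 = 10
byte 2: (10 ⊕ 4b) ⊕ 63 = 5b ⊕ 63 = 38
byte 3: (d5 ⊕ b7) ⊕ 65 = 62 ⊕ 65 = 07
byte 4: (ca ⊕ af) ⊕ 73 = 65 ⊕ 73 = 16
byte 5: (a3 ⊕ fb) ⊕ 73 = 58 ⊕ 73 = 2b
byte 6: (55 ⊕ 89) ⊕ 20 = dc ⊕ 20 = fc
byte 7: (73 ⊕ bd) ⊕ 74 = ce ⊕ 74 = ba
byte 8: (fa ⊕ 97) ⊕ 6f = 6d ⊕ 6f = 02
byte 9: (0f ⊕ 9b) ⊕ 6b = 94 ⊕ 6b = ff
byte 10: (95 ⊕ 3c) ⊕ 65 = a9 ⊕ 65 = cc

[227, 16, 56, 7, 22, 43, 252, 186, 2, 255, 204]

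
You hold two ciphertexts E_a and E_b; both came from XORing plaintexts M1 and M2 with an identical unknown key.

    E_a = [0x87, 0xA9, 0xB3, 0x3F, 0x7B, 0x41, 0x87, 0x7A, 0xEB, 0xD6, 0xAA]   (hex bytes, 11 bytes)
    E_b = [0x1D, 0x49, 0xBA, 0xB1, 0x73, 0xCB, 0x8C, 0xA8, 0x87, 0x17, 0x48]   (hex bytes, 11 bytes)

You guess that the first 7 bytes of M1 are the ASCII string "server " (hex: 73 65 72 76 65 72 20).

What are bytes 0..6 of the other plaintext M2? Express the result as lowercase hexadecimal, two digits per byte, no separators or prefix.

First, E_a ⊕ E_b = (M1 ⊕ K) ⊕ (M2 ⊕ K) = M1 ⊕ M2, so the key drops out. Then M2 = (M1 ⊕ M2) ⊕ M1 over the first 7 bytes.
byte 0: (87 xor 1d) xor 73 = 9a xor 73 = e9
byte 1: (a9 xor 49) xor 65 = e0 xor 65 = 85
byte 2: (b3 xor ba) xor 72 = 09 xor 72 = 7b
byte 3: (3f xor b1) xor 76 = 8e xor 76 = f8
byte 4: (7b xor 73) xor 65 = 08 xor 65 = 6d
byte 5: (41 xor cb) xor 72 = 8a xor 72 = f8
byte 6: (87 xor 8c) xor 20 = 0b xor 20 = 2b

e9857bf86df82b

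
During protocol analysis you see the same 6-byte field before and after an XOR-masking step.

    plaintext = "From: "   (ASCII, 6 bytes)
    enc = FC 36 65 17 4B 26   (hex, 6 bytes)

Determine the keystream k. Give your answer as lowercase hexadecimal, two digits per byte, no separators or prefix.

Since enc = plaintext ⊕ k, XORing both sides with plaintext gives k = plaintext ⊕ enc.
46 ⊕ fc = ba
72 ⊕ 36 = 44
6f ⊕ 65 = 0a
6d ⊕ 17 = 7a
3a ⊕ 4b = 71
20 ⊕ 26 = 06

ba440a7a7106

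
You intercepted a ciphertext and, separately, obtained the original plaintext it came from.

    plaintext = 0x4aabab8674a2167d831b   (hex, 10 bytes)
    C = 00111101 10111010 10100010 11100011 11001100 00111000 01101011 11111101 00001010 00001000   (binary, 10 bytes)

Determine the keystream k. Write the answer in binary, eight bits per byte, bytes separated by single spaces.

Since C = plaintext ⊕ k, XORing both sides with plaintext gives k = plaintext ⊕ C.
01001010 xor 00111101 = 01110111
10101011 xor 10111010 = 00010001
10101011 xor 10100010 = 00001001
10000110 xor 11100011 = 01100101
01110100 xor 11001100 = 10111000
10100010 xor 00111000 = 10011010
00010110 xor 01101011 = 01111101
01111101 xor 11111101 = 10000000
10000011 xor 00001010 = 10001001
00011011 xor 00001000 = 00010011

01110111 00010001 00001001 01100101 10111000 10011010 01111101 10000000 10001001 00010011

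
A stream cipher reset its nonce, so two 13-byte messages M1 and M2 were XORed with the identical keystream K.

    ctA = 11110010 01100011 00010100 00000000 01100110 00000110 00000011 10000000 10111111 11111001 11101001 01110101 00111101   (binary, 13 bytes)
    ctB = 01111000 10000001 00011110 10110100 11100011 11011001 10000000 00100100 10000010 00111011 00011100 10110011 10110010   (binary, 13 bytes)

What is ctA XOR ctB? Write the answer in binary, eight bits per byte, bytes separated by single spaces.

ctA ⊕ ctB = (M1 ⊕ K) ⊕ (M2 ⊕ K) = M1 ⊕ M2 — the shared key cancels under XOR.
242 xor 120 = 138
 99 xor 129 = 226
 20 xor  30 =  10
  0 xor 180 = 180
102 xor 227 = 133
  6 xor 217 = 223
  3 xor 128 = 131
128 xor  36 = 164
191 xor 130 =  61
249 xor  59 = 194
233 xor  28 = 245
117 xor 179 = 198
 61 xor 178 = 143

10001010 11100010 00001010 10110100 10000101 11011111 10000011 10100100 00111101 11000010 11110101 11000110 10001111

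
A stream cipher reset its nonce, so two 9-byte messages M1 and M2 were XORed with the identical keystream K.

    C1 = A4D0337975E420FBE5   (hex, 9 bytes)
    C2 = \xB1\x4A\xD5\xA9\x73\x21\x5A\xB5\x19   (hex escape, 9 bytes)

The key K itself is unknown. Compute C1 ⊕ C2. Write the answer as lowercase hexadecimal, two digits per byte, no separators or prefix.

C1 ⊕ C2 = (M1 ⊕ K) ⊕ (M2 ⊕ K) = M1 ⊕ M2 — the shared key cancels under XOR.
164 xor 177 =  21
208 xor  74 = 154
 51 xor 213 = 230
121 xor 169 = 208
117 xor 115 =   6
228 xor  33 = 197
 32 xor  90 = 122
251 xor 181 =  78
229 xor  25 = 252

159ae6d006c57a4efc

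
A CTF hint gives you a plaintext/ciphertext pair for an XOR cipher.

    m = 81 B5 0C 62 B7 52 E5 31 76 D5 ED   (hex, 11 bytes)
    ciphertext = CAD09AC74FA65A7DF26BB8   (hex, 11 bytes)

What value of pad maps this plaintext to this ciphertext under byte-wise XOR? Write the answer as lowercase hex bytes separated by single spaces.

4b 65 96 a5 f8 f4 bf 4c 84 be 55

Since ciphertext = m ⊕ pad, XORing both sides with m gives pad = m ⊕ ciphertext.
81 xor ca = 4b
b5 xor d0 = 65
0c xor 9a = 96
62 xor c7 = a5
b7 xor 4f = f8
52 xor a6 = f4
e5 xor 5a = bf
31 xor 7d = 4c
76 xor f2 = 84
d5 xor 6b = be
ed xor b8 = 55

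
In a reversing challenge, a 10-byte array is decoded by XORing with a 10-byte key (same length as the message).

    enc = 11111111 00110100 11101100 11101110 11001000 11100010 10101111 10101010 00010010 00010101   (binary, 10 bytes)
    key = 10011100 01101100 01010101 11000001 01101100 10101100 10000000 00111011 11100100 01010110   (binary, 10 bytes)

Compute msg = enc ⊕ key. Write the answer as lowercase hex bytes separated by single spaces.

XOR is its own inverse, so applying the key byte-wise gives the result directly.
byte 0: 255 ⊕ 156 =  99
byte 1:  52 ⊕ 108 =  88
byte 2: 236 ⊕  85 = 185
byte 3: 238 ⊕ 193 =  47
byte 4: 200 ⊕ 108 = 164
byte 5: 226 ⊕ 172 =  78
byte 6: 175 ⊕ 128 =  47
byte 7: 170 ⊕  59 = 145
byte 8:  18 ⊕ 228 = 246
byte 9:  21 ⊕  86 =  67

63 58 b9 2f a4 4e 2f 91 f6 43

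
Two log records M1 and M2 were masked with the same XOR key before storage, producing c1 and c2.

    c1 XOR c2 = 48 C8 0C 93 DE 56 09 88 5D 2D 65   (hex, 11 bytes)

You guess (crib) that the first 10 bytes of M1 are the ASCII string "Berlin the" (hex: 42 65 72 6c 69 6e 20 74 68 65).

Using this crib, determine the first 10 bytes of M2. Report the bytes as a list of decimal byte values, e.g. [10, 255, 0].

Since c1 ⊕ c2 = M1 ⊕ M2, XORing with the guessed M1 bytes yields the corresponding M2 bytes: M2 = (c1 ⊕ c2) ⊕ M1.
 72 ⊕  66 =  10
200 ⊕ 101 = 173
 12 ⊕ 114 = 126
147 ⊕ 108 = 255
222 ⊕ 105 = 183
 86 ⊕ 110 =  56
  9 ⊕  32 =  41
136 ⊕ 116 = 252
 93 ⊕ 104 =  53
 45 ⊕ 101 =  72

[10, 173, 126, 255, 183, 56, 41, 252, 53, 72]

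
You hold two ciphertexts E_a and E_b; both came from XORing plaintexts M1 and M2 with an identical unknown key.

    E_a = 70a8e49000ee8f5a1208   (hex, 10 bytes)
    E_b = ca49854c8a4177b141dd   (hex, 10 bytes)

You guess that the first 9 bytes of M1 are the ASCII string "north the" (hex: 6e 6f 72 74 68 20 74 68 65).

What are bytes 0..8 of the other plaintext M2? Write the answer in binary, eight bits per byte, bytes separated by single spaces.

11010100 10001110 00010011 10101000 11100010 10001111 10001100 10000011 00110110

First, E_a ⊕ E_b = (M1 ⊕ K) ⊕ (M2 ⊕ K) = M1 ⊕ M2, so the key drops out. Then M2 = (M1 ⊕ M2) ⊕ M1 over the first 9 bytes.
byte 0: (70 ^ ca) ^ 6e = ba ^ 6e = d4
byte 1: (a8 ^ 49) ^ 6f = e1 ^ 6f = 8e
byte 2: (e4 ^ 85) ^ 72 = 61 ^ 72 = 13
byte 3: (90 ^ 4c) ^ 74 = dc ^ 74 = a8
byte 4: (00 ^ 8a) ^ 68 = 8a ^ 68 = e2
byte 5: (ee ^ 41) ^ 20 = af ^ 20 = 8f
byte 6: (8f ^ 77) ^ 74 = f8 ^ 74 = 8c
byte 7: (5a ^ b1) ^ 68 = eb ^ 68 = 83
byte 8: (12 ^ 41) ^ 65 = 53 ^ 65 = 36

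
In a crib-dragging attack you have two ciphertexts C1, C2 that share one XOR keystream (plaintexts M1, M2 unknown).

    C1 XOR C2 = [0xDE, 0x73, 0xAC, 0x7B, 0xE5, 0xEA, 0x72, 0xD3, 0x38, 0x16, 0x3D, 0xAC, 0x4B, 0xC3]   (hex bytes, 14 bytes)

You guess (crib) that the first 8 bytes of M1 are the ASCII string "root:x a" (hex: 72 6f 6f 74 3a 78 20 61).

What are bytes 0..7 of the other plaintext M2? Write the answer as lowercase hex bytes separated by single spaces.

ac 1c c3 0f df 92 52 b2

Since C1 ⊕ C2 = M1 ⊕ M2, XORing with the guessed M1 bytes yields the corresponding M2 bytes: M2 = (C1 ⊕ C2) ⊕ M1.
222 ^ 114 = 172
115 ^ 111 =  28
172 ^ 111 = 195
123 ^ 116 =  15
229 ^  58 = 223
234 ^ 120 = 146
114 ^  32 =  82
211 ^  97 = 178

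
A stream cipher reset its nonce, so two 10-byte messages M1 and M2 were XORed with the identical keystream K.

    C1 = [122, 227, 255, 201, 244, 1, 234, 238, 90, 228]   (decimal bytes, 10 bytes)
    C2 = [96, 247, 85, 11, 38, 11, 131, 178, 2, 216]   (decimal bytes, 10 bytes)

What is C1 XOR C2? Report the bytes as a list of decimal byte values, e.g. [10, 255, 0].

C1 ⊕ C2 = (M1 ⊕ K) ⊕ (M2 ⊕ K) = M1 ⊕ M2 — the shared key cancels under XOR.
7a ⊕ 60 = 1a
e3 ⊕ f7 = 14
ff ⊕ 55 = aa
c9 ⊕ 0b = c2
f4 ⊕ 26 = d2
01 ⊕ 0b = 0a
ea ⊕ 83 = 69
ee ⊕ b2 = 5c
5a ⊕ 02 = 58
e4 ⊕ d8 = 3c

[26, 20, 170, 194, 210, 10, 105, 92, 88, 60]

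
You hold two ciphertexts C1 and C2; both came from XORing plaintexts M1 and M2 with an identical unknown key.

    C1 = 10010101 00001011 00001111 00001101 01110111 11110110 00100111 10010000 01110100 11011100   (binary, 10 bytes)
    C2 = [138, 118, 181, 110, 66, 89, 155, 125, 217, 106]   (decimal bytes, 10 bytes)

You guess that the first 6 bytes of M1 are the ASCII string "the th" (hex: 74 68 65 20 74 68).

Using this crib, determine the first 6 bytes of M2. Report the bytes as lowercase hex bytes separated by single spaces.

First, C1 ⊕ C2 = (M1 ⊕ K) ⊕ (M2 ⊕ K) = M1 ⊕ M2, so the key drops out. Then M2 = (M1 ⊕ M2) ⊕ M1 over the first 6 bytes.
byte 0: (95 XOR 8a) XOR 74 = 1f XOR 74 = 6b
byte 1: (0b XOR 76) XOR 68 = 7d XOR 68 = 15
byte 2: (0f XOR b5) XOR 65 = ba XOR 65 = df
byte 3: (0d XOR 6e) XOR 20 = 63 XOR 20 = 43
byte 4: (77 XOR 42) XOR 74 = 35 XOR 74 = 41
byte 5: (f6 XOR 59) XOR 68 = af XOR 68 = c7

6b 15 df 43 41 c7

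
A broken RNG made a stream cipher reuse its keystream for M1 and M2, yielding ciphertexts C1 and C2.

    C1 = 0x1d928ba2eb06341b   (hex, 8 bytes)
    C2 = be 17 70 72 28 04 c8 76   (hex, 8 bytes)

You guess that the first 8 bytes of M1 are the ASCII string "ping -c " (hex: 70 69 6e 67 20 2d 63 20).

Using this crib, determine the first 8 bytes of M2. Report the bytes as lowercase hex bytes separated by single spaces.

First, C1 ⊕ C2 = (M1 ⊕ K) ⊕ (M2 ⊕ K) = M1 ⊕ M2, so the key drops out. Then M2 = (M1 ⊕ M2) ⊕ M1 over the first 8 bytes.
byte 0: (1d ⊕ be) ⊕ 70 = a3 ⊕ 70 = d3
byte 1: (92 ⊕ 17) ⊕ 69 = 85 ⊕ 69 = ec
byte 2: (8b ⊕ 70) ⊕ 6e = fb ⊕ 6e = 95
byte 3: (a2 ⊕ 72) ⊕ 67 = d0 ⊕ 67 = b7
byte 4: (eb ⊕ 28) ⊕ 20 = c3 ⊕ 20 = e3
byte 5: (06 ⊕ 04) ⊕ 2d = 02 ⊕ 2d = 2f
byte 6: (34 ⊕ c8) ⊕ 63 = fc ⊕ 63 = 9f
byte 7: (1b ⊕ 76) ⊕ 20 = 6d ⊕ 20 = 4d

d3 ec 95 b7 e3 2f 9f 4d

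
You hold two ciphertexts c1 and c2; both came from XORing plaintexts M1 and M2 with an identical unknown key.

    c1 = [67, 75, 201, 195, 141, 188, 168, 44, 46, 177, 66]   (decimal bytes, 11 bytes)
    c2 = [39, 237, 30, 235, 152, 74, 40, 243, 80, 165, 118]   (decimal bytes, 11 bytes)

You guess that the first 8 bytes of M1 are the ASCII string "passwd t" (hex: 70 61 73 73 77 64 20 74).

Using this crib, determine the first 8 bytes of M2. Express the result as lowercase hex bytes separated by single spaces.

First, c1 ⊕ c2 = (M1 ⊕ K) ⊕ (M2 ⊕ K) = M1 ⊕ M2, so the key drops out. Then M2 = (M1 ⊕ M2) ⊕ M1 over the first 8 bytes.
byte 0: (43 ^ 27) ^ 70 = 64 ^ 70 = 14
byte 1: (4b ^ ed) ^ 61 = a6 ^ 61 = c7
byte 2: (c9 ^ 1e) ^ 73 = d7 ^ 73 = a4
byte 3: (c3 ^ eb) ^ 73 = 28 ^ 73 = 5b
byte 4: (8d ^ 98) ^ 77 = 15 ^ 77 = 62
byte 5: (bc ^ 4a) ^ 64 = f6 ^ 64 = 92
byte 6: (a8 ^ 28) ^ 20 = 80 ^ 20 = a0
byte 7: (2c ^ f3) ^ 74 = df ^ 74 = ab

14 c7 a4 5b 62 92 a0 ab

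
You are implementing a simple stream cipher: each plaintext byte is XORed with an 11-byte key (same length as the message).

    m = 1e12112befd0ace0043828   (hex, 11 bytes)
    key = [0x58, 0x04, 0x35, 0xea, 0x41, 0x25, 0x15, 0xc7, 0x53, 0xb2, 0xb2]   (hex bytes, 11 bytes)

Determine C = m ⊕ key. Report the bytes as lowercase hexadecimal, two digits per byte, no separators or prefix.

XOR is its own inverse, so applying the key byte-wise gives the result directly.
byte 0: 1e ⊕ 58 = 46
byte 1: 12 ⊕ 04 = 16
byte 2: 11 ⊕ 35 = 24
byte 3: 2b ⊕ ea = c1
byte 4: ef ⊕ 41 = ae
byte 5: d0 ⊕ 25 = f5
byte 6: ac ⊕ 15 = b9
byte 7: e0 ⊕ c7 = 27
byte 8: 04 ⊕ 53 = 57
byte 9: 38 ⊕ b2 = 8a
byte 10: 28 ⊕ b2 = 9a

461624c1aef5b927578a9a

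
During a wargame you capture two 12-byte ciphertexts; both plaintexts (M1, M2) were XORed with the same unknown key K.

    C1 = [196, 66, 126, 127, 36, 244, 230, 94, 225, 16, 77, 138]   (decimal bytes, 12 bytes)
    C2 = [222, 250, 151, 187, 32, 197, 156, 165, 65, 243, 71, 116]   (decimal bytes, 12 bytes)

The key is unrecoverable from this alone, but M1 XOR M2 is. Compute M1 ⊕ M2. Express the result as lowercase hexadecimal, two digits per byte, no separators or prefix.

1ab8e9c404317afba0e30afe

C1 ⊕ C2 = (M1 ⊕ K) ⊕ (M2 ⊕ K) = M1 ⊕ M2 — the shared key cancels under XOR.
c4 XOR de = 1a
42 XOR fa = b8
7e XOR 97 = e9
7f XOR bb = c4
24 XOR 20 = 04
f4 XOR c5 = 31
e6 XOR 9c = 7a
5e XOR a5 = fb
e1 XOR 41 = a0
10 XOR f3 = e3
4d XOR 47 = 0a
8a XOR 74 = fe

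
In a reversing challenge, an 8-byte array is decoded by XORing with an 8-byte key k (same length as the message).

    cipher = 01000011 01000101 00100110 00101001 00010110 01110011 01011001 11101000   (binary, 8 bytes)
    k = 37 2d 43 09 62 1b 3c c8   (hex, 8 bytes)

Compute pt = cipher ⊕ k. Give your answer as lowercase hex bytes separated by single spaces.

74 68 65 20 74 68 65 20

byte 0: 01000011 xor 00110111 = 01110100
byte 1: 01000101 xor 00101101 = 01101000
byte 2: 00100110 xor 01000011 = 01100101
byte 3: 00101001 xor 00001001 = 00100000
byte 4: 00010110 xor 01100010 = 01110100
byte 5: 01110011 xor 00011011 = 01101000
byte 6: 01011001 xor 00111100 = 01100101
byte 7: 11101000 xor 11001000 = 00100000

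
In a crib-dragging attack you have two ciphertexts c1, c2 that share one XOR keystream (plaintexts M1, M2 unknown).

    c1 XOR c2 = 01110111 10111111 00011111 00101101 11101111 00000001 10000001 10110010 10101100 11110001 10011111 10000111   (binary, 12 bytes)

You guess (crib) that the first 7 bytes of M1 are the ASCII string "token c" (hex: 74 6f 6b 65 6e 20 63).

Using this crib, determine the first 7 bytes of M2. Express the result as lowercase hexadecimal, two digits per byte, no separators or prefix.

03d074488121e2

Since c1 ⊕ c2 = M1 ⊕ M2, XORing with the guessed M1 bytes yields the corresponding M2 bytes: M2 = (c1 ⊕ c2) ⊕ M1.
01110111 ^ 01110100 = 00000011
10111111 ^ 01101111 = 11010000
00011111 ^ 01101011 = 01110100
00101101 ^ 01100101 = 01001000
11101111 ^ 01101110 = 10000001
00000001 ^ 00100000 = 00100001
10000001 ^ 01100011 = 11100010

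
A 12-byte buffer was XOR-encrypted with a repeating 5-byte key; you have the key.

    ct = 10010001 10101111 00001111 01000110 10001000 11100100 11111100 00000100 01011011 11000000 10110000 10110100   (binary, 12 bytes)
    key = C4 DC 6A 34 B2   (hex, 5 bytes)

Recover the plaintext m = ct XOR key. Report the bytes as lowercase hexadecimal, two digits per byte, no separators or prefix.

The 5-byte key repeats, so the effective keystream is c4 dc 6a 34 b2 c4 dc 6a 34 b2 c4 dc.
byte 0: 91 ⊕ c4 = 55
byte 1: af ⊕ dc = 73
byte 2: 0f ⊕ 6a = 65
byte 3: 46 ⊕ 34 = 72
byte 4: 88 ⊕ b2 = 3a
byte 5: e4 ⊕ c4 = 20
byte 6: fc ⊕ dc = 20
byte 7: 04 ⊕ 6a = 6e
byte 8: 5b ⊕ 34 = 6f
byte 9: c0 ⊕ b2 = 72
byte 10: b0 ⊕ c4 = 74
byte 11: b4 ⊕ dc = 68

557365723a20206e6f727468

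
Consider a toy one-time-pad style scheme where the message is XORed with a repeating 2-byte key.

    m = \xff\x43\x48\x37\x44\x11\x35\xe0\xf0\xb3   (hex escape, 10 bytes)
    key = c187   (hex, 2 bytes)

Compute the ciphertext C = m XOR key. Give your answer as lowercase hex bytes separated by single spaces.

3e c4 89 b0 85 96 f4 67 31 34

The 2-byte key repeats, so the effective keystream is c1 87 c1 87 c1 87 c1 87 c1 87.
byte 0: 255 xor 193 =  62
byte 1:  67 xor 135 = 196
byte 2:  72 xor 193 = 137
byte 3:  55 xor 135 = 176
byte 4:  68 xor 193 = 133
byte 5:  17 xor 135 = 150
byte 6:  53 xor 193 = 244
byte 7: 224 xor 135 = 103
byte 8: 240 xor 193 =  49
byte 9: 179 xor 135 =  52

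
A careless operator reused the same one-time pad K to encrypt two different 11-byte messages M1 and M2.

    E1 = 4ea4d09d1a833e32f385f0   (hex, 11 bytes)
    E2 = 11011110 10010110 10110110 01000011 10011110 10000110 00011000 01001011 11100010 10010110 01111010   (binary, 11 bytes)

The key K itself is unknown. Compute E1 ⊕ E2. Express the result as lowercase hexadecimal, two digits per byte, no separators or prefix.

E1 ⊕ E2 = (M1 ⊕ K) ⊕ (M2 ⊕ K) = M1 ⊕ M2 — the shared key cancels under XOR.
byte 0:  78 XOR 222 = 144
byte 1: 164 XOR 150 =  50
byte 2: 208 XOR 182 = 102
byte 3: 157 XOR  67 = 222
byte 4:  26 XOR 158 = 132
byte 5: 131 XOR 134 =   5
byte 6:  62 XOR  24 =  38
byte 7:  50 XOR  75 = 121
byte 8: 243 XOR 226 =  17
byte 9: 133 XOR 150 =  19
byte 10: 240 XOR 122 = 138

903266de8405267911138a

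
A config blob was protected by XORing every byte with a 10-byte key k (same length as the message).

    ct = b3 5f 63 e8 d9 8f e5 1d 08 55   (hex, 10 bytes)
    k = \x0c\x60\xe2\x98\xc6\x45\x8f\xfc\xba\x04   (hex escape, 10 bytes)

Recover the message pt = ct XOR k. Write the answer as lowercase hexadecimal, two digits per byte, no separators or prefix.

byte 0: b3 ^ 0c = bf
byte 1: 5f ^ 60 = 3f
byte 2: 63 ^ e2 = 81
byte 3: e8 ^ 98 = 70
byte 4: d9 ^ c6 = 1f
byte 5: 8f ^ 45 = ca
byte 6: e5 ^ 8f = 6a
byte 7: 1d ^ fc = e1
byte 8: 08 ^ ba = b2
byte 9: 55 ^ 04 = 51

bf3f81701fca6ae1b251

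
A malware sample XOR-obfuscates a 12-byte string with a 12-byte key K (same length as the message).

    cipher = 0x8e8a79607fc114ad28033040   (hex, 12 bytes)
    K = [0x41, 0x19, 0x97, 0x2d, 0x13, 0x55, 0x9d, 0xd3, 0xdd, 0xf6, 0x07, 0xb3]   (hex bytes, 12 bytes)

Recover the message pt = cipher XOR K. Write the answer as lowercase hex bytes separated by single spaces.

142 ⊕  65 = 207
138 ⊕  25 = 147
121 ⊕ 151 = 238
 96 ⊕  45 =  77
127 ⊕  19 = 108
193 ⊕  85 = 148
 20 ⊕ 157 = 137
173 ⊕ 211 = 126
 40 ⊕ 221 = 245
  3 ⊕ 246 = 245
 48 ⊕   7 =  55
 64 ⊕ 179 = 243

cf 93 ee 4d 6c 94 89 7e f5 f5 37 f3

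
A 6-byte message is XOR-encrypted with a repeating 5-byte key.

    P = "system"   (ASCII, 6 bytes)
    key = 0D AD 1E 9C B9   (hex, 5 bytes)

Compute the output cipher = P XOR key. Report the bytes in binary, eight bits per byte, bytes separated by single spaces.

The 5-byte key repeats, so the effective keystream is 0d ad 1e 9c b9 0d.
byte 0: 01110011 xor 00001101 = 01111110
byte 1: 01111001 xor 10101101 = 11010100
byte 2: 01110011 xor 00011110 = 01101101
byte 3: 01110100 xor 10011100 = 11101000
byte 4: 01100101 xor 10111001 = 11011100
byte 5: 01101101 xor 00001101 = 01100000

01111110 11010100 01101101 11101000 11011100 01100000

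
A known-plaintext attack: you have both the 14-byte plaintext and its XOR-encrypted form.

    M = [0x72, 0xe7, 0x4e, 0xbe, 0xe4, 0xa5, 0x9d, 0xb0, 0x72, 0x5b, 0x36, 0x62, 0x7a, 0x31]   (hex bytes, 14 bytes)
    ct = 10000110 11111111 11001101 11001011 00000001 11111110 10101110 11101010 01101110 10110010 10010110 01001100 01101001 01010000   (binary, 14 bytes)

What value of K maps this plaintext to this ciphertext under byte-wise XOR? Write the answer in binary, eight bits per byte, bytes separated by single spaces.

Since ct = M ⊕ K, XORing both sides with M gives K = M ⊕ ct.
72 ^ 86 = f4
e7 ^ ff = 18
4e ^ cd = 83
be ^ cb = 75
e4 ^ 01 = e5
a5 ^ fe = 5b
9d ^ ae = 33
b0 ^ ea = 5a
72 ^ 6e = 1c
5b ^ b2 = e9
36 ^ 96 = a0
62 ^ 4c = 2e
7a ^ 69 = 13
31 ^ 50 = 61

11110100 00011000 10000011 01110101 11100101 01011011 00110011 01011010 00011100 11101001 10100000 00101110 00010011 01100001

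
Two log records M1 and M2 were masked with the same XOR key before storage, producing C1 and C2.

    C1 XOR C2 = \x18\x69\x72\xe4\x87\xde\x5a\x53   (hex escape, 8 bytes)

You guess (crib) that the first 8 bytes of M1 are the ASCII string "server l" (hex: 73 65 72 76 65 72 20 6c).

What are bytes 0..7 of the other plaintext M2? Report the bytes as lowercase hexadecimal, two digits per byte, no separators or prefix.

Since C1 ⊕ C2 = M1 ⊕ M2, XORing with the guessed M1 bytes yields the corresponding M2 bytes: M2 = (C1 ⊕ C2) ⊕ M1.
18 XOR 73 = 6b
69 XOR 65 = 0c
72 XOR 72 = 00
e4 XOR 76 = 92
87 XOR 65 = e2
de XOR 72 = ac
5a XOR 20 = 7a
53 XOR 6c = 3f

6b0c0092e2ac7a3f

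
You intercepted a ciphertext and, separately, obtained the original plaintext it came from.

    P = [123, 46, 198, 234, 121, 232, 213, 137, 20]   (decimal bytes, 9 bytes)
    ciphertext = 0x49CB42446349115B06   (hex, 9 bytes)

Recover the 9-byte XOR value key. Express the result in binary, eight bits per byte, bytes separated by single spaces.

Since ciphertext = P ⊕ key, XORing both sides with P gives key = P ⊕ ciphertext.
123 ^  73 =  50
 46 ^ 203 = 229
198 ^  66 = 132
234 ^  68 = 174
121 ^  99 =  26
232 ^  73 = 161
213 ^  17 = 196
137 ^  91 = 210
 20 ^   6 =  18

00110010 11100101 10000100 10101110 00011010 10100001 11000100 11010010 00010010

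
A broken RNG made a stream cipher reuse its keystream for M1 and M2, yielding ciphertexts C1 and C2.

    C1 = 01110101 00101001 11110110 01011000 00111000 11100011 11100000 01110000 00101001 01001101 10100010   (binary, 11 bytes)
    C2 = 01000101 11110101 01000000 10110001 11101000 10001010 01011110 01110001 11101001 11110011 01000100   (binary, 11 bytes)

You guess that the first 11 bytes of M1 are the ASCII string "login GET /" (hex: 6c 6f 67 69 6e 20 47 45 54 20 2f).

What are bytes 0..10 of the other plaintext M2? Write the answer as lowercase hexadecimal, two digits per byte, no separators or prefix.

First, C1 ⊕ C2 = (M1 ⊕ K) ⊕ (M2 ⊕ K) = M1 ⊕ M2, so the key drops out. Then M2 = (M1 ⊕ M2) ⊕ M1 over the first 11 bytes.
byte 0: (75 ^ 45) ^ 6c = 30 ^ 6c = 5c
byte 1: (29 ^ f5) ^ 6f = dc ^ 6f = b3
byte 2: (f6 ^ 40) ^ 67 = b6 ^ 67 = d1
byte 3: (58 ^ b1) ^ 69 = e9 ^ 69 = 80
byte 4: (38 ^ e8) ^ 6e = d0 ^ 6e = be
byte 5: (e3 ^ 8a) ^ 20 = 69 ^ 20 = 49
byte 6: (e0 ^ 5e) ^ 47 = be ^ 47 = f9
byte 7: (70 ^ 71) ^ 45 = 01 ^ 45 = 44
byte 8: (29 ^ e9) ^ 54 = c0 ^ 54 = 94
byte 9: (4d ^ f3) ^ 20 = be ^ 20 = 9e
byte 10: (a2 ^ 44) ^ 2f = e6 ^ 2f = c9

5cb3d180be49f944949ec9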